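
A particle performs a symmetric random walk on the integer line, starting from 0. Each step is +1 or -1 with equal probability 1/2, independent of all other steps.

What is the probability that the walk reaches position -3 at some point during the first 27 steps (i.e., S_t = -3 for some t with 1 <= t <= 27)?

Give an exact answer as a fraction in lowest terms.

Count via complement. Let g(t,s) = #length-t paths at position s with S_1..S_t all ≠ -3.
g(t,s) = g(t-1,s-1) + g(t-1,s+1) for s ≠ -3; g(t,-3) = 0.
t=0: g(0,0)=1
t=1: g(1,-1)=1 g(1,1)=1
t=2: g(2,-2)=1 g(2,0)=2 g(2,2)=1
t=3: g(3,-1)=3 g(3,1)=3 g(3,3)=1
t=4: g(4,-2)=3 g(4,0)=6 g(4,2)=4 g(4,4)=1
t=5: g(5,-1)=9 g(5,1)=10 g(5,3)=5 g(5,5)=1
t=6: g(6,-2)=9 g(6,0)=19 g(6,2)=15 g(6,4)=6 g(6,6)=1
t=7: g(7,-1)=28 g(7,1)=34 g(7,3)=21 g(7,5)=7 g(7,7)=1
t=8: g(8,-2)=28 g(8,0)=62 g(8,2)=55 g(8,4)=28 g(8,6)=8 g(8,8)=1
t=9: g(9,-1)=90 g(9,1)=117 g(9,3)=83 g(9,5)=36 g(9,7)=9 g(9,9)=1
t=10: g(10,-2)=90 g(10,0)=207 g(10,2)=200 g(10,4)=119 g(10,6)=45 g(10,8)=10 g(10,10)=1
t=11: g(11,-1)=297 g(11,1)=407 g(11,3)=319 g(11,5)=164 g(11,7)=55 g(11,9)=11 g(11,11)=1
t=12: g(12,-2)=297 g(12,0)=704 g(12,2)=726 g(12,4)=483 g(12,6)=219 g(12,8)=66 g(12,10)=12 g(12,12)=1
t=13: g(13,-1)=1001 g(13,1)=1430 g(13,3)=1209 g(13,5)=702 g(13,7)=285 g(13,9)=78 g(13,11)=13 g(13,13)=1
t=14: g(14,-2)=1001 g(14,0)=2431 g(14,2)=2639 g(14,4)=1911 g(14,6)=987 g(14,8)=363 g(14,10)=91 g(14,12)=14 g(14,14)=1
t=15: g(15,-1)=3432 g(15,1)=5070 g(15,3)=4550 g(15,5)=2898 g(15,7)=1350 g(15,9)=454 g(15,11)=105 g(15,13)=15 g(15,15)=1
t=16: g(16,-2)=3432 g(16,0)=8502 g(16,2)=9620 g(16,4)=7448 g(16,6)=4248 g(16,8)=1804 g(16,10)=559 g(16,12)=120 g(16,14)=16 g(16,16)=1
t=17: g(17,-1)=11934 g(17,1)=18122 g(17,3)=17068 g(17,5)=11696 g(17,7)=6052 g(17,9)=2363 g(17,11)=679 g(17,13)=136 g(17,15)=17 g(17,17)=1
t=18: g(18,-2)=11934 g(18,0)=30056 g(18,2)=35190 g(18,4)=28764 g(18,6)=17748 g(18,8)=8415 g(18,10)=3042 g(18,12)=815 g(18,14)=153 g(18,16)=18 g(18,18)=1
t=19: g(19,-1)=41990 g(19,1)=65246 g(19,3)=63954 g(19,5)=46512 g(19,7)=26163 g(19,9)=11457 g(19,11)=3857 g(19,13)=968 g(19,15)=171 g(19,17)=19 g(19,19)=1
t=20: g(20,-2)=41990 g(20,0)=107236 g(20,2)=129200 g(20,4)=110466 g(20,6)=72675 g(20,8)=37620 g(20,10)=15314 g(20,12)=4825 g(20,14)=1139 g(20,16)=190 g(20,18)=20 g(20,20)=1
t=21: g(21,-1)=149226 g(21,1)=236436 g(21,3)=239666 g(21,5)=183141 g(21,7)=110295 g(21,9)=52934 g(21,11)=20139 g(21,13)=5964 g(21,15)=1329 g(21,17)=210 g(21,19)=21 g(21,21)=1
t=22: g(22,-2)=149226 g(22,0)=385662 g(22,2)=476102 g(22,4)=422807 g(22,6)=293436 g(22,8)=163229 g(22,10)=73073 g(22,12)=26103 g(22,14)=7293 g(22,16)=1539 g(22,18)=231 g(22,20)=22 g(22,22)=1
t=23: g(23,-1)=534888 g(23,1)=861764 g(23,3)=898909 g(23,5)=716243 g(23,7)=456665 g(23,9)=236302 g(23,11)=99176 g(23,13)=33396 g(23,15)=8832 g(23,17)=1770 g(23,19)=253 g(23,21)=23 g(23,23)=1
t=24: g(24,-2)=534888 g(24,0)=1396652 g(24,2)=1760673 g(24,4)=1615152 g(24,6)=1172908 g(24,8)=692967 g(24,10)=335478 g(24,12)=132572 g(24,14)=42228 g(24,16)=10602 g(24,18)=2023 g(24,20)=276 g(24,22)=24 g(24,24)=1
t=25: g(25,-1)=1931540 g(25,1)=3157325 g(25,3)=3375825 g(25,5)=2788060 g(25,7)=1865875 g(25,9)=1028445 g(25,11)=468050 g(25,13)=174800 g(25,15)=52830 g(25,17)=12625 g(25,19)=2299 g(25,21)=300 g(25,23)=25 g(25,25)=1
t=26: g(26,-2)=1931540 g(26,0)=5088865 g(26,2)=6533150 g(26,4)=6163885 g(26,6)=4653935 g(26,8)=2894320 g(26,10)=1496495 g(26,12)=642850 g(26,14)=227630 g(26,16)=65455 g(26,18)=14924 g(26,20)=2599 g(26,22)=325 g(26,24)=26 g(26,26)=1
t=27: g(27,-1)=7020405 g(27,1)=11622015 g(27,3)=12697035 g(27,5)=10817820 g(27,7)=7548255 g(27,9)=4390815 g(27,11)=2139345 g(27,13)=870480 g(27,15)=293085 g(27,17)=80379 g(27,19)=17523 g(27,21)=2924 g(27,23)=351 g(27,25)=27 g(27,27)=1
Paths never hitting -3: Σ_s g(27,s) = 57500460
Paths hitting -3: 2^27 - 57500460 = 76717268
P = 76717268/134217728 = 19179317/33554432

Answer: 19179317/33554432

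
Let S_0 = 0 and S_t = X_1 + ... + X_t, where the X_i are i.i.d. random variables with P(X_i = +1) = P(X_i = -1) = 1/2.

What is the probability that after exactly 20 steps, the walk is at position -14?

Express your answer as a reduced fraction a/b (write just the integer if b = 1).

To reach position -14 after 20 steps: need 3 steps of +1 and 17 of -1.
Favorable paths: C(20,3) = 1140
Total paths: 2^20 = 1048576
P = 1140/1048576 = 285/262144

Answer: 285/262144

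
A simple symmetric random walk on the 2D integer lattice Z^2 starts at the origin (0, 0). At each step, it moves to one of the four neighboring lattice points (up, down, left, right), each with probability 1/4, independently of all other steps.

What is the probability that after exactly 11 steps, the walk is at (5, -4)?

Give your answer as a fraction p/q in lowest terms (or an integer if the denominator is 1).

Let h be the number of horizontal steps (so 11-h are vertical). To end at (5,-4) need (h+5)/2 right-steps and ((11-h)-4)/2 up-steps.
Sum over h with 5 ≤ h ≤ 7, h ≡ 1 (mod 2), 11-h ≡ 0 (mod 2):
h=5: C(11,5)·C(5,5)·C(6,1) = 462·1·6 = 2772
h=7: C(11,7)·C(7,6)·C(4,0) = 330·7·1 = 2310
Total favorable: 5082
Total paths: 4^11 = 4194304
P = 5082/4194304 = 2541/2097152

Answer: 2541/2097152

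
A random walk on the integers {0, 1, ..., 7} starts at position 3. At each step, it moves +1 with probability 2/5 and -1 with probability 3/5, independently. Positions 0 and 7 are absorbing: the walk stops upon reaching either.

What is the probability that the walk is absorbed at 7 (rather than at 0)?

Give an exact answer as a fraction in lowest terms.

Biased walk: p = 2/5, q = 3/5, r = q/p = 3/2
Gambler's ruin: P(hit 7 before 0 | start at 3) = (1 - r^a)/(1 - r^N)
r^3 = 27/8; r^7 = 2187/128
P = (1 - 27/8) / (1 - 2187/128) = -19/8 / -2059/128 = 304/2059

Answer: 304/2059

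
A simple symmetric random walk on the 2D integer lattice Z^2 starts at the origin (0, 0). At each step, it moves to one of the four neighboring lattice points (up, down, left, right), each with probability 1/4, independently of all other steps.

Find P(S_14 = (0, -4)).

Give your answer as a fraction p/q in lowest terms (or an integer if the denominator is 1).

Let h be the number of horizontal steps (so 14-h are vertical). To end at (0,-4) need (h+0)/2 right-steps and ((14-h)-4)/2 up-steps.
Sum over h with 0 ≤ h ≤ 10, h ≡ 0 (mod 2), 14-h ≡ 0 (mod 2):
h=0: C(14,0)·C(0,0)·C(14,5) = 1·1·2002 = 2002
h=2: C(14,2)·C(2,1)·C(12,4) = 91·2·495 = 90090
h=4: C(14,4)·C(4,2)·C(10,3) = 1001·6·120 = 720720
h=6: C(14,6)·C(6,3)·C(8,2) = 3003·20·28 = 1681680
h=8: C(14,8)·C(8,4)·C(6,1) = 3003·70·6 = 1261260
h=10: C(14,10)·C(10,5)·C(4,0) = 1001·252·1 = 252252
Total favorable: 4008004
Total paths: 4^14 = 268435456
P = 4008004/268435456 = 1002001/67108864

Answer: 1002001/67108864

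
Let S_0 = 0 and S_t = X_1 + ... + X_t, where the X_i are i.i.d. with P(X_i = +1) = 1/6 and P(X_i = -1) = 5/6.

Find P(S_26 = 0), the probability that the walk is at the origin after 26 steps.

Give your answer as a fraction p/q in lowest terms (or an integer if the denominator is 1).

To be at 0 after 26 steps: need exactly 13 steps of +1 and 13 of -1.
Number of such sequences: C(26,13) = 10400600
Each has probability (1/6)^13 · (5/6)^13 = 1220703125/170581728179578208256
P = 10400600 · 1220703125/170581728179578208256 = 1587005615234375/21322716022447276032

Answer: 1587005615234375/21322716022447276032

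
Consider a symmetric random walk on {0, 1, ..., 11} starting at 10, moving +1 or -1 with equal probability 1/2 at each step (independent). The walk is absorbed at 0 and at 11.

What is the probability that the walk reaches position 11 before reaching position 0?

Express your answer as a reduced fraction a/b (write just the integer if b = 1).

Answer: 10/11

Derivation:
Symmetric walk (p = 1/2): the harmonic-function argument gives P(hit 11 before 0 | start at 10) = a/N.
P = 10/11 = 10/11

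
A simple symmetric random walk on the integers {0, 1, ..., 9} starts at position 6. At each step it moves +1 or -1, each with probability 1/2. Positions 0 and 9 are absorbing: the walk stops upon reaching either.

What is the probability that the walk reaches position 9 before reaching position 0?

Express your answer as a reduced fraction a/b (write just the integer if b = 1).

Answer: 2/3

Derivation:
Symmetric walk (p = 1/2): the harmonic-function argument gives P(hit 9 before 0 | start at 6) = a/N.
P = 6/9 = 2/3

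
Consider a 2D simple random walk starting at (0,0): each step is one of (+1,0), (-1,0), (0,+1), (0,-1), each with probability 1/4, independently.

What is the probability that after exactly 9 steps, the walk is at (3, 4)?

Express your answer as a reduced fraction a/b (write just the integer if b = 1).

Answer: 567/131072

Derivation:
Let h be the number of horizontal steps (so 9-h are vertical). To end at (3,4) need (h+3)/2 right-steps and ((9-h)+4)/2 up-steps.
Sum over h with 3 ≤ h ≤ 5, h ≡ 1 (mod 2), 9-h ≡ 0 (mod 2):
h=3: C(9,3)·C(3,3)·C(6,5) = 84·1·6 = 504
h=5: C(9,5)·C(5,4)·C(4,4) = 126·5·1 = 630
Total favorable: 1134
Total paths: 4^9 = 262144
P = 1134/262144 = 567/131072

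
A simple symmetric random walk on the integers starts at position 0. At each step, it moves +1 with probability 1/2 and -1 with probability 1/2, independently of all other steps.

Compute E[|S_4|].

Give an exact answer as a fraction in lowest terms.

S_4 takes values m ≡ 0 (mod 2) with |m| ≤ 4; P(S_4=m) = C(4,(4+m)/2)/2^4.
Total paths: 2^4 = 16
Distribution: P(S=-4)=1/16, P(S=-2)=4/16, P(S=0)=6/16, P(S=2)=4/16, P(S=4)=1/16
E[|S_4|] = Σ_m |m|·P(S_4=m) = 24/16 = 3/2

Answer: 3/2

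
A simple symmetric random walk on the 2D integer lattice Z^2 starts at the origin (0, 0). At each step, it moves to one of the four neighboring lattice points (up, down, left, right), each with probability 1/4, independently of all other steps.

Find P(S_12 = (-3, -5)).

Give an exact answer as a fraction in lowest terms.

Answer: 3267/1048576

Derivation:
Let h be the number of horizontal steps (so 12-h are vertical). To end at (-3,-5) need (h-3)/2 right-steps and ((12-h)-5)/2 up-steps.
Sum over h with 3 ≤ h ≤ 7, h ≡ 1 (mod 2), 12-h ≡ 1 (mod 2):
h=3: C(12,3)·C(3,0)·C(9,2) = 220·1·36 = 7920
h=5: C(12,5)·C(5,1)·C(7,1) = 792·5·7 = 27720
h=7: C(12,7)·C(7,2)·C(5,0) = 792·21·1 = 16632
Total favorable: 52272
Total paths: 4^12 = 16777216
P = 52272/16777216 = 3267/1048576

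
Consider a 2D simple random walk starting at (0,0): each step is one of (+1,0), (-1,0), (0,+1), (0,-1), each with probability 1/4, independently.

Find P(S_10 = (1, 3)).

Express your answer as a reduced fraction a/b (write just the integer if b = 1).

Let h be the number of horizontal steps (so 10-h are vertical). To end at (1,3) need (h+1)/2 right-steps and ((10-h)+3)/2 up-steps.
Sum over h with 1 ≤ h ≤ 7, h ≡ 1 (mod 2), 10-h ≡ 1 (mod 2):
h=1: C(10,1)·C(1,1)·C(9,6) = 10·1·84 = 840
h=3: C(10,3)·C(3,2)·C(7,5) = 120·3·21 = 7560
h=5: C(10,5)·C(5,3)·C(5,4) = 252·10·5 = 12600
h=7: C(10,7)·C(7,4)·C(3,3) = 120·35·1 = 4200
Total favorable: 25200
Total paths: 4^10 = 1048576
P = 25200/1048576 = 1575/65536

Answer: 1575/65536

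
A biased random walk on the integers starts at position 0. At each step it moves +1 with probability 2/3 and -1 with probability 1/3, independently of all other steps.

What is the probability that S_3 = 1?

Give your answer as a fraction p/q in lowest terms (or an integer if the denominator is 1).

Answer: 4/9

Derivation:
To reach position 1 after 3 steps: need 2 steps of +1 and 1 step of -1.
Number of such sequences: C(3,2) = 3
Each has probability (2/3)^2 · (1/3)^1 = 4/27
P = 3 · 4/27 = 4/9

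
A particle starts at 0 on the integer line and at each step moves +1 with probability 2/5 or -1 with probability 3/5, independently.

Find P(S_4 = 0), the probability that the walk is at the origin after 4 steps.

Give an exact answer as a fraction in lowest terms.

To be at 0 after 4 steps: need exactly 2 steps of +1 and 2 of -1.
Number of such sequences: C(4,2) = 6
Each has probability (2/5)^2 · (3/5)^2 = 36/625
P = 6 · 36/625 = 216/625

Answer: 216/625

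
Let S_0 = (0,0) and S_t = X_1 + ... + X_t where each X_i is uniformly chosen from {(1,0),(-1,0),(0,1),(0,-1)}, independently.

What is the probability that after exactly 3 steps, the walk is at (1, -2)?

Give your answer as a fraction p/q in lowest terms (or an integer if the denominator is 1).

Answer: 3/64

Derivation:
Let h be the number of horizontal steps (so 3-h are vertical). To end at (1,-2) need (h+1)/2 right-steps and ((3-h)-2)/2 up-steps.
Sum over h with 1 ≤ h ≤ 1, h ≡ 1 (mod 2), 3-h ≡ 0 (mod 2):
h=1: C(3,1)·C(1,1)·C(2,0) = 3·1·1 = 3
Total favorable: 3
Total paths: 4^3 = 64
P = 3/64 = 3/64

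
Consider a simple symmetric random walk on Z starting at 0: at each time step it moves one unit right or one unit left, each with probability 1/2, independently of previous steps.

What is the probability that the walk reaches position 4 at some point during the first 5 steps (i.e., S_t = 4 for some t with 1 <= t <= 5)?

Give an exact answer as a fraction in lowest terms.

Count via complement. Let g(t,s) = #length-t paths at position s with S_1..S_t all ≠ 4.
g(t,s) = g(t-1,s-1) + g(t-1,s+1) for s ≠ 4; g(t,4) = 0.
t=0: g(0,0)=1
t=1: g(1,-1)=1 g(1,1)=1
t=2: g(2,-2)=1 g(2,0)=2 g(2,2)=1
t=3: g(3,-3)=1 g(3,-1)=3 g(3,1)=3 g(3,3)=1
t=4: g(4,-4)=1 g(4,-2)=4 g(4,0)=6 g(4,2)=4
t=5: g(5,-5)=1 g(5,-3)=5 g(5,-1)=10 g(5,1)=10 g(5,3)=4
Paths never hitting 4: Σ_s g(5,s) = 30
Paths hitting 4: 2^5 - 30 = 2
P = 2/32 = 1/16

Answer: 1/16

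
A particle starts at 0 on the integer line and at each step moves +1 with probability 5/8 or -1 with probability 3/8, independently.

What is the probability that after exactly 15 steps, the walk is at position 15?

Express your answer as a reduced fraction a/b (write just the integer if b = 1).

Answer: 30517578125/35184372088832

Derivation:
To reach position 15 after 15 steps: need 15 steps of +1 and 0 steps of -1.
Number of such sequences: C(15,15) = 1
Each has probability (5/8)^15 · (3/8)^0 = 30517578125/35184372088832
P = 1 · 30517578125/35184372088832 = 30517578125/35184372088832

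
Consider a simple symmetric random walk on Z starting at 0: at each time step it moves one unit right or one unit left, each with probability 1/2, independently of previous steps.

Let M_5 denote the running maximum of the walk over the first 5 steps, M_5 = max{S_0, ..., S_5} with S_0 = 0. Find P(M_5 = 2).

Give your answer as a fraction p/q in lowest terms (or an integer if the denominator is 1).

Answer: 5/32

Derivation:
Let M_5 = max(S_0,...,S_5). Use the reflection principle: for j ≥ 1, #{paths with M_5 ≥ j} = #{S_5 ≥ j} + #{S_5 ≥ j+1}.
By reflection, #{M_5 ≥ 2} = #{S_5 ≥ 2} + #{S_5 ≥ 3} = 6 + 6 = 12.
#{M_5 ≥ 3} = #{S_5 ≥ 3} + #{S_5 ≥ 4} = 6 + 1 = 7.
#{M_5 = 2} = 12 - 7 = 5.
P(M_5 = 2) = 5/32 = 5/32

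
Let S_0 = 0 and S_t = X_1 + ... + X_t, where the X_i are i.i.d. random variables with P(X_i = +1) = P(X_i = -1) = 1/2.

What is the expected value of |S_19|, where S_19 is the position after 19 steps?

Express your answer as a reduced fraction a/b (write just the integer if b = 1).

S_19 takes values m ≡ 1 (mod 2) with |m| ≤ 19; P(S_19=m) = C(19,(19+m)/2)/2^19.
Total paths: 2^19 = 524288
Distribution: P(S=-19)=1/524288, P(S=-17)=19/524288, P(S=-15)=171/524288, P(S=-13)=969/524288, P(S=-11)=3876/524288, P(S=-9)=11628/524288, P(S=-7)=27132/524288, P(S=-5)=50388/524288, P(S=-3)=75582/524288, P(S=-1)=92378/524288, P(S=1)=92378/524288, P(S=3)=75582/524288, P(S=5)=50388/524288, P(S=7)=27132/524288, P(S=9)=11628/524288, P(S=11)=3876/524288, P(S=13)=969/524288, P(S=15)=171/524288, P(S=17)=19/524288, P(S=19)=1/524288
E[|S_19|] = Σ_m |m|·P(S_19=m) = 1847560/524288 = 230945/65536

Answer: 230945/65536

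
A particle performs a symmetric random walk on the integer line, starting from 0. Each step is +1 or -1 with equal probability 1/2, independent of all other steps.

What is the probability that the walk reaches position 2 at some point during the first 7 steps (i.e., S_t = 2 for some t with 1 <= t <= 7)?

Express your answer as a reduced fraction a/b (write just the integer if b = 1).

Count via complement. Let g(t,s) = #length-t paths at position s with S_1..S_t all ≠ 2.
g(t,s) = g(t-1,s-1) + g(t-1,s+1) for s ≠ 2; g(t,2) = 0.
t=0: g(0,0)=1
t=1: g(1,-1)=1 g(1,1)=1
t=2: g(2,-2)=1 g(2,0)=2
t=3: g(3,-3)=1 g(3,-1)=3 g(3,1)=2
t=4: g(4,-4)=1 g(4,-2)=4 g(4,0)=5
t=5: g(5,-5)=1 g(5,-3)=5 g(5,-1)=9 g(5,1)=5
t=6: g(6,-6)=1 g(6,-4)=6 g(6,-2)=14 g(6,0)=14
t=7: g(7,-7)=1 g(7,-5)=7 g(7,-3)=20 g(7,-1)=28 g(7,1)=14
Paths never hitting 2: Σ_s g(7,s) = 70
Paths hitting 2: 2^7 - 70 = 58
P = 58/128 = 29/64

Answer: 29/64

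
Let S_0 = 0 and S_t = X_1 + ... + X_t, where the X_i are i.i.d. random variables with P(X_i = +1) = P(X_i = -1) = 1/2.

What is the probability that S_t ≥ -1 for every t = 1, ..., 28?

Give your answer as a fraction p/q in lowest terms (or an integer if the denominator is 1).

Answer: 9694845/33554432

Derivation:
Let f(t,s) = #length-t paths at position s with S_1..S_t all ≥ -1.
f(t,s) = f(t-1,s-1) + f(t-1,s+1) for s ≥ -1; f(t,s) = 0 for s < -1.
t=0: f(0,0)=1
t=1: f(1,-1)=1 f(1,1)=1
t=2: f(2,0)=2 f(2,2)=1
t=3: f(3,-1)=2 f(3,1)=3 f(3,3)=1
t=4: f(4,0)=5 f(4,2)=4 f(4,4)=1
t=5: f(5,-1)=5 f(5,1)=9 f(5,3)=5 f(5,5)=1
t=6: f(6,0)=14 f(6,2)=14 f(6,4)=6 f(6,6)=1
t=7: f(7,-1)=14 f(7,1)=28 f(7,3)=20 f(7,5)=7 f(7,7)=1
t=8: f(8,0)=42 f(8,2)=48 f(8,4)=27 f(8,6)=8 f(8,8)=1
t=9: f(9,-1)=42 f(9,1)=90 f(9,3)=75 f(9,5)=35 f(9,7)=9 f(9,9)=1
t=10: f(10,0)=132 f(10,2)=165 f(10,4)=110 f(10,6)=44 f(10,8)=10 f(10,10)=1
t=11: f(11,-1)=132 f(11,1)=297 f(11,3)=275 f(11,5)=154 f(11,7)=54 f(11,9)=11 f(11,11)=1
t=12: f(12,0)=429 f(12,2)=572 f(12,4)=429 f(12,6)=208 f(12,8)=65 f(12,10)=12 f(12,12)=1
t=13: f(13,-1)=429 f(13,1)=1001 f(13,3)=1001 f(13,5)=637 f(13,7)=273 f(13,9)=77 f(13,11)=13 f(13,13)=1
t=14: f(14,0)=1430 f(14,2)=2002 f(14,4)=1638 f(14,6)=910 f(14,8)=350 f(14,10)=90 f(14,12)=14 f(14,14)=1
t=15: f(15,-1)=1430 f(15,1)=3432 f(15,3)=3640 f(15,5)=2548 f(15,7)=1260 f(15,9)=440 f(15,11)=104 f(15,13)=15 f(15,15)=1
t=16: f(16,0)=4862 f(16,2)=7072 f(16,4)=6188 f(16,6)=3808 f(16,8)=1700 f(16,10)=544 f(16,12)=119 f(16,14)=16 f(16,16)=1
t=17: f(17,-1)=4862 f(17,1)=11934 f(17,3)=13260 f(17,5)=9996 f(17,7)=5508 f(17,9)=2244 f(17,11)=663 f(17,13)=135 f(17,15)=17 f(17,17)=1
t=18: f(18,0)=16796 f(18,2)=25194 f(18,4)=23256 f(18,6)=15504 f(18,8)=7752 f(18,10)=2907 f(18,12)=798 f(18,14)=152 f(18,16)=18 f(18,18)=1
t=19: f(19,-1)=16796 f(19,1)=41990 f(19,3)=48450 f(19,5)=38760 f(19,7)=23256 f(19,9)=10659 f(19,11)=3705 f(19,13)=950 f(19,15)=170 f(19,17)=19 f(19,19)=1
t=20: f(20,0)=58786 f(20,2)=90440 f(20,4)=87210 f(20,6)=62016 f(20,8)=33915 f(20,10)=14364 f(20,12)=4655 f(20,14)=1120 f(20,16)=189 f(20,18)=20 f(20,20)=1
t=21: f(21,-1)=58786 f(21,1)=149226 f(21,3)=177650 f(21,5)=149226 f(21,7)=95931 f(21,9)=48279 f(21,11)=19019 f(21,13)=5775 f(21,15)=1309 f(21,17)=209 f(21,19)=21 f(21,21)=1
t=22: f(22,0)=208012 f(22,2)=326876 f(22,4)=326876 f(22,6)=245157 f(22,8)=144210 f(22,10)=67298 f(22,12)=24794 f(22,14)=7084 f(22,16)=1518 f(22,18)=230 f(22,20)=22 f(22,22)=1
t=23: f(23,-1)=208012 f(23,1)=534888 f(23,3)=653752 f(23,5)=572033 f(23,7)=389367 f(23,9)=211508 f(23,11)=92092 f(23,13)=31878 f(23,15)=8602 f(23,17)=1748 f(23,19)=252 f(23,21)=23 f(23,23)=1
t=24: f(24,0)=742900 f(24,2)=1188640 f(24,4)=1225785 f(24,6)=961400 f(24,8)=600875 f(24,10)=303600 f(24,12)=123970 f(24,14)=40480 f(24,16)=10350 f(24,18)=2000 f(24,20)=275 f(24,22)=24 f(24,24)=1
t=25: f(25,-1)=742900 f(25,1)=1931540 f(25,3)=2414425 f(25,5)=2187185 f(25,7)=1562275 f(25,9)=904475 f(25,11)=427570 f(25,13)=164450 f(25,15)=50830 f(25,17)=12350 f(25,19)=2275 f(25,21)=299 f(25,23)=25 f(25,25)=1
t=26: f(26,0)=2674440 f(26,2)=4345965 f(26,4)=4601610 f(26,6)=3749460 f(26,8)=2466750 f(26,10)=1332045 f(26,12)=592020 f(26,14)=215280 f(26,16)=63180 f(26,18)=14625 f(26,20)=2574 f(26,22)=324 f(26,24)=26 f(26,26)=1
t=27: f(27,-1)=2674440 f(27,1)=7020405 f(27,3)=8947575 f(27,5)=8351070 f(27,7)=6216210 f(27,9)=3798795 f(27,11)=1924065 f(27,13)=807300 f(27,15)=278460 f(27,17)=77805 f(27,19)=17199 f(27,21)=2898 f(27,23)=350 f(27,25)=27 f(27,27)=1
t=28: f(28,0)=9694845 f(28,2)=15967980 f(28,4)=17298645 f(28,6)=14567280 f(28,8)=10015005 f(28,10)=5722860 f(28,12)=2731365 f(28,14)=1085760 f(28,16)=356265 f(28,18)=95004 f(28,20)=20097 f(28,22)=3248 f(28,24)=377 f(28,26)=28 f(28,28)=1
Σ_s f(28,s) = 77558760
P = 77558760/268435456 = 9694845/33554432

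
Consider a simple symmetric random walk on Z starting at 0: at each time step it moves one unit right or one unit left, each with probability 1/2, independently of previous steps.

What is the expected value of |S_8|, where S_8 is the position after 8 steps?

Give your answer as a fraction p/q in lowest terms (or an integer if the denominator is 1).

S_8 takes values m ≡ 0 (mod 2) with |m| ≤ 8; P(S_8=m) = C(8,(8+m)/2)/2^8.
Total paths: 2^8 = 256
Distribution: P(S=-8)=1/256, P(S=-6)=8/256, P(S=-4)=28/256, P(S=-2)=56/256, P(S=0)=70/256, P(S=2)=56/256, P(S=4)=28/256, P(S=6)=8/256, P(S=8)=1/256
E[|S_8|] = Σ_m |m|·P(S_8=m) = 560/256 = 35/16

Answer: 35/16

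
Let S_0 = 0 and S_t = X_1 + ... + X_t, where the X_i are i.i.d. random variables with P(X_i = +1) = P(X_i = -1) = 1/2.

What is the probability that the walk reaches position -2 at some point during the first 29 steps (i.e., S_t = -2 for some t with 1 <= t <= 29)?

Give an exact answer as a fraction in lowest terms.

Count via complement. Let g(t,s) = #length-t paths at position s with S_1..S_t all ≠ -2.
g(t,s) = g(t-1,s-1) + g(t-1,s+1) for s ≠ -2; g(t,-2) = 0.
t=0: g(0,0)=1
t=1: g(1,-1)=1 g(1,1)=1
t=2: g(2,0)=2 g(2,2)=1
t=3: g(3,-1)=2 g(3,1)=3 g(3,3)=1
t=4: g(4,0)=5 g(4,2)=4 g(4,4)=1
t=5: g(5,-1)=5 g(5,1)=9 g(5,3)=5 g(5,5)=1
t=6: g(6,0)=14 g(6,2)=14 g(6,4)=6 g(6,6)=1
t=7: g(7,-1)=14 g(7,1)=28 g(7,3)=20 g(7,5)=7 g(7,7)=1
t=8: g(8,0)=42 g(8,2)=48 g(8,4)=27 g(8,6)=8 g(8,8)=1
t=9: g(9,-1)=42 g(9,1)=90 g(9,3)=75 g(9,5)=35 g(9,7)=9 g(9,9)=1
t=10: g(10,0)=132 g(10,2)=165 g(10,4)=110 g(10,6)=44 g(10,8)=10 g(10,10)=1
t=11: g(11,-1)=132 g(11,1)=297 g(11,3)=275 g(11,5)=154 g(11,7)=54 g(11,9)=11 g(11,11)=1
t=12: g(12,0)=429 g(12,2)=572 g(12,4)=429 g(12,6)=208 g(12,8)=65 g(12,10)=12 g(12,12)=1
t=13: g(13,-1)=429 g(13,1)=1001 g(13,3)=1001 g(13,5)=637 g(13,7)=273 g(13,9)=77 g(13,11)=13 g(13,13)=1
t=14: g(14,0)=1430 g(14,2)=2002 g(14,4)=1638 g(14,6)=910 g(14,8)=350 g(14,10)=90 g(14,12)=14 g(14,14)=1
t=15: g(15,-1)=1430 g(15,1)=3432 g(15,3)=3640 g(15,5)=2548 g(15,7)=1260 g(15,9)=440 g(15,11)=104 g(15,13)=15 g(15,15)=1
t=16: g(16,0)=4862 g(16,2)=7072 g(16,4)=6188 g(16,6)=3808 g(16,8)=1700 g(16,10)=544 g(16,12)=119 g(16,14)=16 g(16,16)=1
t=17: g(17,-1)=4862 g(17,1)=11934 g(17,3)=13260 g(17,5)=9996 g(17,7)=5508 g(17,9)=2244 g(17,11)=663 g(17,13)=135 g(17,15)=17 g(17,17)=1
t=18: g(18,0)=16796 g(18,2)=25194 g(18,4)=23256 g(18,6)=15504 g(18,8)=7752 g(18,10)=2907 g(18,12)=798 g(18,14)=152 g(18,16)=18 g(18,18)=1
t=19: g(19,-1)=16796 g(19,1)=41990 g(19,3)=48450 g(19,5)=38760 g(19,7)=23256 g(19,9)=10659 g(19,11)=3705 g(19,13)=950 g(19,15)=170 g(19,17)=19 g(19,19)=1
t=20: g(20,0)=58786 g(20,2)=90440 g(20,4)=87210 g(20,6)=62016 g(20,8)=33915 g(20,10)=14364 g(20,12)=4655 g(20,14)=1120 g(20,16)=189 g(20,18)=20 g(20,20)=1
t=21: g(21,-1)=58786 g(21,1)=149226 g(21,3)=177650 g(21,5)=149226 g(21,7)=95931 g(21,9)=48279 g(21,11)=19019 g(21,13)=5775 g(21,15)=1309 g(21,17)=209 g(21,19)=21 g(21,21)=1
t=22: g(22,0)=208012 g(22,2)=326876 g(22,4)=326876 g(22,6)=245157 g(22,8)=144210 g(22,10)=67298 g(22,12)=24794 g(22,14)=7084 g(22,16)=1518 g(22,18)=230 g(22,20)=22 g(22,22)=1
t=23: g(23,-1)=208012 g(23,1)=534888 g(23,3)=653752 g(23,5)=572033 g(23,7)=389367 g(23,9)=211508 g(23,11)=92092 g(23,13)=31878 g(23,15)=8602 g(23,17)=1748 g(23,19)=252 g(23,21)=23 g(23,23)=1
t=24: g(24,0)=742900 g(24,2)=1188640 g(24,4)=1225785 g(24,6)=961400 g(24,8)=600875 g(24,10)=303600 g(24,12)=123970 g(24,14)=40480 g(24,16)=10350 g(24,18)=2000 g(24,20)=275 g(24,22)=24 g(24,24)=1
t=25: g(25,-1)=742900 g(25,1)=1931540 g(25,3)=2414425 g(25,5)=2187185 g(25,7)=1562275 g(25,9)=904475 g(25,11)=427570 g(25,13)=164450 g(25,15)=50830 g(25,17)=12350 g(25,19)=2275 g(25,21)=299 g(25,23)=25 g(25,25)=1
t=26: g(26,0)=2674440 g(26,2)=4345965 g(26,4)=4601610 g(26,6)=3749460 g(26,8)=2466750 g(26,10)=1332045 g(26,12)=592020 g(26,14)=215280 g(26,16)=63180 g(26,18)=14625 g(26,20)=2574 g(26,22)=324 g(26,24)=26 g(26,26)=1
t=27: g(27,-1)=2674440 g(27,1)=7020405 g(27,3)=8947575 g(27,5)=8351070 g(27,7)=6216210 g(27,9)=3798795 g(27,11)=1924065 g(27,13)=807300 g(27,15)=278460 g(27,17)=77805 g(27,19)=17199 g(27,21)=2898 g(27,23)=350 g(27,25)=27 g(27,27)=1
t=28: g(28,0)=9694845 g(28,2)=15967980 g(28,4)=17298645 g(28,6)=14567280 g(28,8)=10015005 g(28,10)=5722860 g(28,12)=2731365 g(28,14)=1085760 g(28,16)=356265 g(28,18)=95004 g(28,20)=20097 g(28,22)=3248 g(28,24)=377 g(28,26)=28 g(28,28)=1
t=29: g(29,-1)=9694845 g(29,1)=25662825 g(29,3)=33266625 g(29,5)=31865925 g(29,7)=24582285 g(29,9)=15737865 g(29,11)=8454225 g(29,13)=3817125 g(29,15)=1442025 g(29,17)=451269 g(29,19)=115101 g(29,21)=23345 g(29,23)=3625 g(29,25)=405 g(29,27)=29 g(29,29)=1
Paths never hitting -2: Σ_s g(29,s) = 155117520
Paths hitting -2: 2^29 - 155117520 = 381753392
P = 381753392/536870912 = 23859587/33554432

Answer: 23859587/33554432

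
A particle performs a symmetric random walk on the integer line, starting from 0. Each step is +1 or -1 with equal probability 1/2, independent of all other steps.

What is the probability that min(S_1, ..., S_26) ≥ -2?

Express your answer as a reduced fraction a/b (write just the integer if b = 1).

Answer: 928625/2097152

Derivation:
Let f(t,s) = #length-t paths at position s with S_1..S_t all ≥ -2.
f(t,s) = f(t-1,s-1) + f(t-1,s+1) for s ≥ -2; f(t,s) = 0 for s < -2.
t=0: f(0,0)=1
t=1: f(1,-1)=1 f(1,1)=1
t=2: f(2,-2)=1 f(2,0)=2 f(2,2)=1
t=3: f(3,-1)=3 f(3,1)=3 f(3,3)=1
t=4: f(4,-2)=3 f(4,0)=6 f(4,2)=4 f(4,4)=1
t=5: f(5,-1)=9 f(5,1)=10 f(5,3)=5 f(5,5)=1
t=6: f(6,-2)=9 f(6,0)=19 f(6,2)=15 f(6,4)=6 f(6,6)=1
t=7: f(7,-1)=28 f(7,1)=34 f(7,3)=21 f(7,5)=7 f(7,7)=1
t=8: f(8,-2)=28 f(8,0)=62 f(8,2)=55 f(8,4)=28 f(8,6)=8 f(8,8)=1
t=9: f(9,-1)=90 f(9,1)=117 f(9,3)=83 f(9,5)=36 f(9,7)=9 f(9,9)=1
t=10: f(10,-2)=90 f(10,0)=207 f(10,2)=200 f(10,4)=119 f(10,6)=45 f(10,8)=10 f(10,10)=1
t=11: f(11,-1)=297 f(11,1)=407 f(11,3)=319 f(11,5)=164 f(11,7)=55 f(11,9)=11 f(11,11)=1
t=12: f(12,-2)=297 f(12,0)=704 f(12,2)=726 f(12,4)=483 f(12,6)=219 f(12,8)=66 f(12,10)=12 f(12,12)=1
t=13: f(13,-1)=1001 f(13,1)=1430 f(13,3)=1209 f(13,5)=702 f(13,7)=285 f(13,9)=78 f(13,11)=13 f(13,13)=1
t=14: f(14,-2)=1001 f(14,0)=2431 f(14,2)=2639 f(14,4)=1911 f(14,6)=987 f(14,8)=363 f(14,10)=91 f(14,12)=14 f(14,14)=1
t=15: f(15,-1)=3432 f(15,1)=5070 f(15,3)=4550 f(15,5)=2898 f(15,7)=1350 f(15,9)=454 f(15,11)=105 f(15,13)=15 f(15,15)=1
t=16: f(16,-2)=3432 f(16,0)=8502 f(16,2)=9620 f(16,4)=7448 f(16,6)=4248 f(16,8)=1804 f(16,10)=559 f(16,12)=120 f(16,14)=16 f(16,16)=1
t=17: f(17,-1)=11934 f(17,1)=18122 f(17,3)=17068 f(17,5)=11696 f(17,7)=6052 f(17,9)=2363 f(17,11)=679 f(17,13)=136 f(17,15)=17 f(17,17)=1
t=18: f(18,-2)=11934 f(18,0)=30056 f(18,2)=35190 f(18,4)=28764 f(18,6)=17748 f(18,8)=8415 f(18,10)=3042 f(18,12)=815 f(18,14)=153 f(18,16)=18 f(18,18)=1
t=19: f(19,-1)=41990 f(19,1)=65246 f(19,3)=63954 f(19,5)=46512 f(19,7)=26163 f(19,9)=11457 f(19,11)=3857 f(19,13)=968 f(19,15)=171 f(19,17)=19 f(19,19)=1
t=20: f(20,-2)=41990 f(20,0)=107236 f(20,2)=129200 f(20,4)=110466 f(20,6)=72675 f(20,8)=37620 f(20,10)=15314 f(20,12)=4825 f(20,14)=1139 f(20,16)=190 f(20,18)=20 f(20,20)=1
t=21: f(21,-1)=149226 f(21,1)=236436 f(21,3)=239666 f(21,5)=183141 f(21,7)=110295 f(21,9)=52934 f(21,11)=20139 f(21,13)=5964 f(21,15)=1329 f(21,17)=210 f(21,19)=21 f(21,21)=1
t=22: f(22,-2)=149226 f(22,0)=385662 f(22,2)=476102 f(22,4)=422807 f(22,6)=293436 f(22,8)=163229 f(22,10)=73073 f(22,12)=26103 f(22,14)=7293 f(22,16)=1539 f(22,18)=231 f(22,20)=22 f(22,22)=1
t=23: f(23,-1)=534888 f(23,1)=861764 f(23,3)=898909 f(23,5)=716243 f(23,7)=456665 f(23,9)=236302 f(23,11)=99176 f(23,13)=33396 f(23,15)=8832 f(23,17)=1770 f(23,19)=253 f(23,21)=23 f(23,23)=1
t=24: f(24,-2)=534888 f(24,0)=1396652 f(24,2)=1760673 f(24,4)=1615152 f(24,6)=1172908 f(24,8)=692967 f(24,10)=335478 f(24,12)=132572 f(24,14)=42228 f(24,16)=10602 f(24,18)=2023 f(24,20)=276 f(24,22)=24 f(24,24)=1
t=25: f(25,-1)=1931540 f(25,1)=3157325 f(25,3)=3375825 f(25,5)=2788060 f(25,7)=1865875 f(25,9)=1028445 f(25,11)=468050 f(25,13)=174800 f(25,15)=52830 f(25,17)=12625 f(25,19)=2299 f(25,21)=300 f(25,23)=25 f(25,25)=1
t=26: f(26,-2)=1931540 f(26,0)=5088865 f(26,2)=6533150 f(26,4)=6163885 f(26,6)=4653935 f(26,8)=2894320 f(26,10)=1496495 f(26,12)=642850 f(26,14)=227630 f(26,16)=65455 f(26,18)=14924 f(26,20)=2599 f(26,22)=325 f(26,24)=26 f(26,26)=1
Σ_s f(26,s) = 29716000
P = 29716000/67108864 = 928625/2097152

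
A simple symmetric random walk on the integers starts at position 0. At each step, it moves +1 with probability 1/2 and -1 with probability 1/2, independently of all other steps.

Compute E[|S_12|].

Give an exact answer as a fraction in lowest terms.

Answer: 693/256

Derivation:
S_12 takes values m ≡ 0 (mod 2) with |m| ≤ 12; P(S_12=m) = C(12,(12+m)/2)/2^12.
Total paths: 2^12 = 4096
Distribution: P(S=-12)=1/4096, P(S=-10)=12/4096, P(S=-8)=66/4096, P(S=-6)=220/4096, P(S=-4)=495/4096, P(S=-2)=792/4096, P(S=0)=924/4096, P(S=2)=792/4096, P(S=4)=495/4096, P(S=6)=220/4096, P(S=8)=66/4096, P(S=10)=12/4096, P(S=12)=1/4096
E[|S_12|] = Σ_m |m|·P(S_12=m) = 11088/4096 = 693/256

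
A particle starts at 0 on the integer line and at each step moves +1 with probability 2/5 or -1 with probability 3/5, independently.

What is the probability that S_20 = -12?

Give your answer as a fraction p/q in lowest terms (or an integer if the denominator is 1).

To reach position -12 after 20 steps: need 4 steps of +1 and 16 steps of -1.
Number of such sequences: C(20,4) = 4845
Each has probability (2/5)^4 · (3/5)^16 = 688747536/95367431640625
P = 4845 · 688747536/95367431640625 = 667396362384/19073486328125

Answer: 667396362384/19073486328125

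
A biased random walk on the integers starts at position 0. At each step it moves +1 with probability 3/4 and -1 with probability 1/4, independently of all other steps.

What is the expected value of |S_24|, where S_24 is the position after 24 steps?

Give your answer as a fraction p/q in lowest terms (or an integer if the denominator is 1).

Answer: 105649962067677/8796093022208

Derivation:
S_24 takes values m ≡ 0 (mod 2) with |m| ≤ 24; P(S_24=m) = C(24,(24+m)/2) · (3/4)^((24+m)/2) · (1/4)^((24-m)/2).
Distribution: P(S=-24)=1/281474976710656, P(S=-22)=9/35184372088832, P(S=-20)=621/70368744177664, P(S=-18)=6831/35184372088832, P(S=-16)=430353/140737488355328, P(S=-14)=1291059/35184372088832, P(S=-12)=24530121/70368744177664, P(S=-10)=94616181/35184372088832, P(S=-8)=4825425231/281474976710656, P(S=-6)=1608475077/17592186044416, P(S=-4)=14476275693/35184372088832, P(S=-2)=27636526323/17592186044416, P(S=0)=359274842199/70368744177664, P(S=2)=248728736907/17592186044416, P(S=4)=1172578331133/35184372088832, P(S=6)=1172578331133/17592186044416, P(S=8)=31659614940591/281474976710656, P(S=10)=5586990871869/35184372088832, P(S=12)=13036312034361/70368744177664, P(S=14)=6175095174171/35184372088832, P(S=16)=18525285522513/140737488355328, P(S=18)=2646469360359/35184372088832, P(S=20)=2165293113021/70368744177664, P(S=22)=282429536481/35184372088832, P(S=24)=282429536481/281474976710656
E[|S_24|] = Σ_m |m|·P(S_24=m) = 105649962067677/8796093022208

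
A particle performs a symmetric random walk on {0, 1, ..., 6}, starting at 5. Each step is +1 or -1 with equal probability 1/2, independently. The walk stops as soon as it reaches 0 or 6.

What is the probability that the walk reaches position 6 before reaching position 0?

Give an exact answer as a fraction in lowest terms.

Symmetric walk (p = 1/2): the harmonic-function argument gives P(hit 6 before 0 | start at 5) = a/N.
P = 5/6 = 5/6

Answer: 5/6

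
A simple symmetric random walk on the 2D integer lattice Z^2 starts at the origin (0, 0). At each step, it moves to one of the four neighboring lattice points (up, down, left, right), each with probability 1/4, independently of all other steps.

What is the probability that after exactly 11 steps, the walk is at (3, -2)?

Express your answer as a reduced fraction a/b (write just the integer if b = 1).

Let h be the number of horizontal steps (so 11-h are vertical). To end at (3,-2) need (h+3)/2 right-steps and ((11-h)-2)/2 up-steps.
Sum over h with 3 ≤ h ≤ 9, h ≡ 1 (mod 2), 11-h ≡ 0 (mod 2):
h=3: C(11,3)·C(3,3)·C(8,3) = 165·1·56 = 9240
h=5: C(11,5)·C(5,4)·C(6,2) = 462·5·15 = 34650
h=7: C(11,7)·C(7,5)·C(4,1) = 330·21·4 = 27720
h=9: C(11,9)·C(9,6)·C(2,0) = 55·84·1 = 4620
Total favorable: 76230
Total paths: 4^11 = 4194304
P = 76230/4194304 = 38115/2097152

Answer: 38115/2097152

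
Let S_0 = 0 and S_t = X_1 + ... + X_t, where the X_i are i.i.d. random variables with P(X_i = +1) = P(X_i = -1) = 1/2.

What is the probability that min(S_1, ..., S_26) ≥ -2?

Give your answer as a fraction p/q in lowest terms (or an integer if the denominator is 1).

Answer: 928625/2097152

Derivation:
Let f(t,s) = #length-t paths at position s with S_1..S_t all ≥ -2.
f(t,s) = f(t-1,s-1) + f(t-1,s+1) for s ≥ -2; f(t,s) = 0 for s < -2.
t=0: f(0,0)=1
t=1: f(1,-1)=1 f(1,1)=1
t=2: f(2,-2)=1 f(2,0)=2 f(2,2)=1
t=3: f(3,-1)=3 f(3,1)=3 f(3,3)=1
t=4: f(4,-2)=3 f(4,0)=6 f(4,2)=4 f(4,4)=1
t=5: f(5,-1)=9 f(5,1)=10 f(5,3)=5 f(5,5)=1
t=6: f(6,-2)=9 f(6,0)=19 f(6,2)=15 f(6,4)=6 f(6,6)=1
t=7: f(7,-1)=28 f(7,1)=34 f(7,3)=21 f(7,5)=7 f(7,7)=1
t=8: f(8,-2)=28 f(8,0)=62 f(8,2)=55 f(8,4)=28 f(8,6)=8 f(8,8)=1
t=9: f(9,-1)=90 f(9,1)=117 f(9,3)=83 f(9,5)=36 f(9,7)=9 f(9,9)=1
t=10: f(10,-2)=90 f(10,0)=207 f(10,2)=200 f(10,4)=119 f(10,6)=45 f(10,8)=10 f(10,10)=1
t=11: f(11,-1)=297 f(11,1)=407 f(11,3)=319 f(11,5)=164 f(11,7)=55 f(11,9)=11 f(11,11)=1
t=12: f(12,-2)=297 f(12,0)=704 f(12,2)=726 f(12,4)=483 f(12,6)=219 f(12,8)=66 f(12,10)=12 f(12,12)=1
t=13: f(13,-1)=1001 f(13,1)=1430 f(13,3)=1209 f(13,5)=702 f(13,7)=285 f(13,9)=78 f(13,11)=13 f(13,13)=1
t=14: f(14,-2)=1001 f(14,0)=2431 f(14,2)=2639 f(14,4)=1911 f(14,6)=987 f(14,8)=363 f(14,10)=91 f(14,12)=14 f(14,14)=1
t=15: f(15,-1)=3432 f(15,1)=5070 f(15,3)=4550 f(15,5)=2898 f(15,7)=1350 f(15,9)=454 f(15,11)=105 f(15,13)=15 f(15,15)=1
t=16: f(16,-2)=3432 f(16,0)=8502 f(16,2)=9620 f(16,4)=7448 f(16,6)=4248 f(16,8)=1804 f(16,10)=559 f(16,12)=120 f(16,14)=16 f(16,16)=1
t=17: f(17,-1)=11934 f(17,1)=18122 f(17,3)=17068 f(17,5)=11696 f(17,7)=6052 f(17,9)=2363 f(17,11)=679 f(17,13)=136 f(17,15)=17 f(17,17)=1
t=18: f(18,-2)=11934 f(18,0)=30056 f(18,2)=35190 f(18,4)=28764 f(18,6)=17748 f(18,8)=8415 f(18,10)=3042 f(18,12)=815 f(18,14)=153 f(18,16)=18 f(18,18)=1
t=19: f(19,-1)=41990 f(19,1)=65246 f(19,3)=63954 f(19,5)=46512 f(19,7)=26163 f(19,9)=11457 f(19,11)=3857 f(19,13)=968 f(19,15)=171 f(19,17)=19 f(19,19)=1
t=20: f(20,-2)=41990 f(20,0)=107236 f(20,2)=129200 f(20,4)=110466 f(20,6)=72675 f(20,8)=37620 f(20,10)=15314 f(20,12)=4825 f(20,14)=1139 f(20,16)=190 f(20,18)=20 f(20,20)=1
t=21: f(21,-1)=149226 f(21,1)=236436 f(21,3)=239666 f(21,5)=183141 f(21,7)=110295 f(21,9)=52934 f(21,11)=20139 f(21,13)=5964 f(21,15)=1329 f(21,17)=210 f(21,19)=21 f(21,21)=1
t=22: f(22,-2)=149226 f(22,0)=385662 f(22,2)=476102 f(22,4)=422807 f(22,6)=293436 f(22,8)=163229 f(22,10)=73073 f(22,12)=26103 f(22,14)=7293 f(22,16)=1539 f(22,18)=231 f(22,20)=22 f(22,22)=1
t=23: f(23,-1)=534888 f(23,1)=861764 f(23,3)=898909 f(23,5)=716243 f(23,7)=456665 f(23,9)=236302 f(23,11)=99176 f(23,13)=33396 f(23,15)=8832 f(23,17)=1770 f(23,19)=253 f(23,21)=23 f(23,23)=1
t=24: f(24,-2)=534888 f(24,0)=1396652 f(24,2)=1760673 f(24,4)=1615152 f(24,6)=1172908 f(24,8)=692967 f(24,10)=335478 f(24,12)=132572 f(24,14)=42228 f(24,16)=10602 f(24,18)=2023 f(24,20)=276 f(24,22)=24 f(24,24)=1
t=25: f(25,-1)=1931540 f(25,1)=3157325 f(25,3)=3375825 f(25,5)=2788060 f(25,7)=1865875 f(25,9)=1028445 f(25,11)=468050 f(25,13)=174800 f(25,15)=52830 f(25,17)=12625 f(25,19)=2299 f(25,21)=300 f(25,23)=25 f(25,25)=1
t=26: f(26,-2)=1931540 f(26,0)=5088865 f(26,2)=6533150 f(26,4)=6163885 f(26,6)=4653935 f(26,8)=2894320 f(26,10)=1496495 f(26,12)=642850 f(26,14)=227630 f(26,16)=65455 f(26,18)=14924 f(26,20)=2599 f(26,22)=325 f(26,24)=26 f(26,26)=1
Σ_s f(26,s) = 29716000
P = 29716000/67108864 = 928625/2097152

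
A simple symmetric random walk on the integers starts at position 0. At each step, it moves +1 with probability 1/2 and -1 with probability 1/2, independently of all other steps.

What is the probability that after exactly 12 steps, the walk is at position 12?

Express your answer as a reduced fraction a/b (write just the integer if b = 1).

To reach position 12 after 12 steps: need 12 steps of +1 and 0 of -1.
Favorable paths: C(12,12) = 1
Total paths: 2^12 = 4096
P = 1/4096 = 1/4096

Answer: 1/4096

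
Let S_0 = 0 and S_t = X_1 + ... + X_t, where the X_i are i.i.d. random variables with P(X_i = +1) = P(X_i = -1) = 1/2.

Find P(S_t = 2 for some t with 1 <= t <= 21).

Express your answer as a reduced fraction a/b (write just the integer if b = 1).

Answer: 173965/262144

Derivation:
Count via complement. Let g(t,s) = #length-t paths at position s with S_1..S_t all ≠ 2.
g(t,s) = g(t-1,s-1) + g(t-1,s+1) for s ≠ 2; g(t,2) = 0.
t=0: g(0,0)=1
t=1: g(1,-1)=1 g(1,1)=1
t=2: g(2,-2)=1 g(2,0)=2
t=3: g(3,-3)=1 g(3,-1)=3 g(3,1)=2
t=4: g(4,-4)=1 g(4,-2)=4 g(4,0)=5
t=5: g(5,-5)=1 g(5,-3)=5 g(5,-1)=9 g(5,1)=5
t=6: g(6,-6)=1 g(6,-4)=6 g(6,-2)=14 g(6,0)=14
t=7: g(7,-7)=1 g(7,-5)=7 g(7,-3)=20 g(7,-1)=28 g(7,1)=14
t=8: g(8,-8)=1 g(8,-6)=8 g(8,-4)=27 g(8,-2)=48 g(8,0)=42
t=9: g(9,-9)=1 g(9,-7)=9 g(9,-5)=35 g(9,-3)=75 g(9,-1)=90 g(9,1)=42
t=10: g(10,-10)=1 g(10,-8)=10 g(10,-6)=44 g(10,-4)=110 g(10,-2)=165 g(10,0)=132
t=11: g(11,-11)=1 g(11,-9)=11 g(11,-7)=54 g(11,-5)=154 g(11,-3)=275 g(11,-1)=297 g(11,1)=132
t=12: g(12,-12)=1 g(12,-10)=12 g(12,-8)=65 g(12,-6)=208 g(12,-4)=429 g(12,-2)=572 g(12,0)=429
t=13: g(13,-13)=1 g(13,-11)=13 g(13,-9)=77 g(13,-7)=273 g(13,-5)=637 g(13,-3)=1001 g(13,-1)=1001 g(13,1)=429
t=14: g(14,-14)=1 g(14,-12)=14 g(14,-10)=90 g(14,-8)=350 g(14,-6)=910 g(14,-4)=1638 g(14,-2)=2002 g(14,0)=1430
t=15: g(15,-15)=1 g(15,-13)=15 g(15,-11)=104 g(15,-9)=440 g(15,-7)=1260 g(15,-5)=2548 g(15,-3)=3640 g(15,-1)=3432 g(15,1)=1430
t=16: g(16,-16)=1 g(16,-14)=16 g(16,-12)=119 g(16,-10)=544 g(16,-8)=1700 g(16,-6)=3808 g(16,-4)=6188 g(16,-2)=7072 g(16,0)=4862
t=17: g(17,-17)=1 g(17,-15)=17 g(17,-13)=135 g(17,-11)=663 g(17,-9)=2244 g(17,-7)=5508 g(17,-5)=9996 g(17,-3)=13260 g(17,-1)=11934 g(17,1)=4862
t=18: g(18,-18)=1 g(18,-16)=18 g(18,-14)=152 g(18,-12)=798 g(18,-10)=2907 g(18,-8)=7752 g(18,-6)=15504 g(18,-4)=23256 g(18,-2)=25194 g(18,0)=16796
t=19: g(19,-19)=1 g(19,-17)=19 g(19,-15)=170 g(19,-13)=950 g(19,-11)=3705 g(19,-9)=10659 g(19,-7)=23256 g(19,-5)=38760 g(19,-3)=48450 g(19,-1)=41990 g(19,1)=16796
t=20: g(20,-20)=1 g(20,-18)=20 g(20,-16)=189 g(20,-14)=1120 g(20,-12)=4655 g(20,-10)=14364 g(20,-8)=33915 g(20,-6)=62016 g(20,-4)=87210 g(20,-2)=90440 g(20,0)=58786
t=21: g(21,-21)=1 g(21,-19)=21 g(21,-17)=209 g(21,-15)=1309 g(21,-13)=5775 g(21,-11)=19019 g(21,-9)=48279 g(21,-7)=95931 g(21,-5)=149226 g(21,-3)=177650 g(21,-1)=149226 g(21,1)=58786
Paths never hitting 2: Σ_s g(21,s) = 705432
Paths hitting 2: 2^21 - 705432 = 1391720
P = 1391720/2097152 = 173965/262144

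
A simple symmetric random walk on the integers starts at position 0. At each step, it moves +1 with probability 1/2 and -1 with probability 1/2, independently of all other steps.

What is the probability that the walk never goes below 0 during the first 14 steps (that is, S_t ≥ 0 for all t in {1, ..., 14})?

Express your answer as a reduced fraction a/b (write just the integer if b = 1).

Let f(t,s) = #length-t paths at position s with S_1..S_t all ≥ 0.
f(t,s) = f(t-1,s-1) + f(t-1,s+1) for s ≥ 0; f(t,s) = 0 for s < 0.
t=0: f(0,0)=1
t=1: f(1,1)=1
t=2: f(2,0)=1 f(2,2)=1
t=3: f(3,1)=2 f(3,3)=1
t=4: f(4,0)=2 f(4,2)=3 f(4,4)=1
t=5: f(5,1)=5 f(5,3)=4 f(5,5)=1
t=6: f(6,0)=5 f(6,2)=9 f(6,4)=5 f(6,6)=1
t=7: f(7,1)=14 f(7,3)=14 f(7,5)=6 f(7,7)=1
t=8: f(8,0)=14 f(8,2)=28 f(8,4)=20 f(8,6)=7 f(8,8)=1
t=9: f(9,1)=42 f(9,3)=48 f(9,5)=27 f(9,7)=8 f(9,9)=1
t=10: f(10,0)=42 f(10,2)=90 f(10,4)=75 f(10,6)=35 f(10,8)=9 f(10,10)=1
t=11: f(11,1)=132 f(11,3)=165 f(11,5)=110 f(11,7)=44 f(11,9)=10 f(11,11)=1
t=12: f(12,0)=132 f(12,2)=297 f(12,4)=275 f(12,6)=154 f(12,8)=54 f(12,10)=11 f(12,12)=1
t=13: f(13,1)=429 f(13,3)=572 f(13,5)=429 f(13,7)=208 f(13,9)=65 f(13,11)=12 f(13,13)=1
t=14: f(14,0)=429 f(14,2)=1001 f(14,4)=1001 f(14,6)=637 f(14,8)=273 f(14,10)=77 f(14,12)=13 f(14,14)=1
Σ_s f(14,s) = 3432
P = 3432/16384 = 429/2048

Answer: 429/2048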